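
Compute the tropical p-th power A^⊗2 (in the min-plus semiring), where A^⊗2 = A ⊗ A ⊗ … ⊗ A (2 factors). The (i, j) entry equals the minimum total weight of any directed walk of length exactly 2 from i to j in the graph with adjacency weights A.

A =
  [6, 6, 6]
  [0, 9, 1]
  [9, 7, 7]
A^⊗2 =
  [6, 12, 7]
  [6, 6, 6]
  [7, 14, 8]

Each entry (A^⊗2)_ij equals the minimum over all length-2 walks i = v_0 → v_1 → … → v_2 = j of Σ_t A[v_t][v_{t+1}]. For example, for (i, j) = (0, 2) we minimise over 3 possible intermediate vertex sequences; the minimum is 7, attained along the walk 0 → 1 → 2.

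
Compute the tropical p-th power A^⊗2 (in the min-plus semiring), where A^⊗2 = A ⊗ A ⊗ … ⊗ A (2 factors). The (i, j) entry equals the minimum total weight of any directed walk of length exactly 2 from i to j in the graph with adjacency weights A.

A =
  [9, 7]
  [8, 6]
A^⊗2 =
  [15, 13]
  [14, 12]

Each entry (A^⊗2)_ij equals the minimum over all length-2 walks i = v_0 → v_1 → … → v_2 = j of Σ_t A[v_t][v_{t+1}]. For example, for (i, j) = (0, 1) we minimise over 2 possible intermediate vertex sequences; the minimum is 13, attained along the walk 0 → 1 → 1.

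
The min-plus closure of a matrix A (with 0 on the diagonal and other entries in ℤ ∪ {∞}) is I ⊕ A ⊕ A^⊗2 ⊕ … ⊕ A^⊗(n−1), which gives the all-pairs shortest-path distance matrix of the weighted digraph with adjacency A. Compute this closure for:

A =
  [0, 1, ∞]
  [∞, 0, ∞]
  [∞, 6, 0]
Closure =
  [0, 1, ∞]
  [∞, 0, ∞]
  [∞, 6, 0]

This is the Floyd-Warshall all-pairs shortest-path computation. For each intermediate vertex k = 0, 1, …, 2, update dist[i][j] ← min(dist[i][j], dist[i][k] + dist[k][j]). The final matrix gives, for each (i, j), the minimum total weight of any directed path from i to j (possibly empty when i = j).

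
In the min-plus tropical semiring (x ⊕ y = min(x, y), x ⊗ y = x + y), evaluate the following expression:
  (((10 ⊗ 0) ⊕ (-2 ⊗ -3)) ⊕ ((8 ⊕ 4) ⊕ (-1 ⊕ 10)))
(((10 ⊗ 0) ⊕ (-2 ⊗ -3)) ⊕ ((8 ⊕ 4) ⊕ (-1 ⊕ 10))) = -5

Expand innermost to outermost. Recall ⊕ takes the minimum of its arguments and ⊗ takes their sum. Working out the expression (((10 ⊗ 0) ⊕ (-2 ⊗ -3)) ⊕ ((8 ⊕ 4) ⊕ (-1 ⊕ 10))) gives -5.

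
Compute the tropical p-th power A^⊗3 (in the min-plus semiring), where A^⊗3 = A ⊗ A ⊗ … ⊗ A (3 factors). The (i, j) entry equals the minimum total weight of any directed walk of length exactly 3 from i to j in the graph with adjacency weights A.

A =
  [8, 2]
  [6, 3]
A^⊗3 =
  [11, 8]
  [12, 9]

Each entry (A^⊗3)_ij equals the minimum over all length-3 walks i = v_0 → v_1 → … → v_3 = j of Σ_t A[v_t][v_{t+1}]. For example, for (i, j) = (0, 1) we minimise over 4 possible intermediate vertex sequences; the minimum is 8, attained along the walk 0 → 1 → 1 → 1.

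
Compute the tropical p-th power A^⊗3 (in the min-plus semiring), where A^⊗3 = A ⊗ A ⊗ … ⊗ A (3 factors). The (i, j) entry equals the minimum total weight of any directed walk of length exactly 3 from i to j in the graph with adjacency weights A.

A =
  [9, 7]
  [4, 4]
A^⊗3 =
  [15, 15]
  [12, 12]

Each entry (A^⊗3)_ij equals the minimum over all length-3 walks i = v_0 → v_1 → … → v_3 = j of Σ_t A[v_t][v_{t+1}]. For example, for (i, j) = (0, 1) we minimise over 4 possible intermediate vertex sequences; the minimum is 15, attained along the walk 0 → 1 → 1 → 1.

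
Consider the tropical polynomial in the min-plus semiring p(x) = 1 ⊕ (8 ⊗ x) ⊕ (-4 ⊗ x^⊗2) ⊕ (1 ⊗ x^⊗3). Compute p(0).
p(0) = -4

A tropical monomial a ⊗ x^⊗i evaluates to a + i · x. Evaluating each term at x = 0:
  Term 0 contributes 1 + 0 · 0 = 1
  Term 1 contributes 8 + 1 · 0 = 8
  Term 2 contributes -4 + 2 · 0 = -4
  Term 3 contributes 1 + 3 · 0 = 1
p(0) = ⊕ of these = min[1, 8, -4, 1] = -4.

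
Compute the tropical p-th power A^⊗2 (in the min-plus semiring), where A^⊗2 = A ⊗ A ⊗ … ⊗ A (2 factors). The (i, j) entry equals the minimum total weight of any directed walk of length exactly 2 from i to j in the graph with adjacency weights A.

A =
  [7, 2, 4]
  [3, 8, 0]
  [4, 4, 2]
A^⊗2 =
  [5, 8, 2]
  [4, 4, 2]
  [6, 6, 4]

Each entry (A^⊗2)_ij equals the minimum over all length-2 walks i = v_0 → v_1 → … → v_2 = j of Σ_t A[v_t][v_{t+1}]. For example, for (i, j) = (0, 2) we minimise over 3 possible intermediate vertex sequences; the minimum is 2, attained along the walk 0 → 1 → 2.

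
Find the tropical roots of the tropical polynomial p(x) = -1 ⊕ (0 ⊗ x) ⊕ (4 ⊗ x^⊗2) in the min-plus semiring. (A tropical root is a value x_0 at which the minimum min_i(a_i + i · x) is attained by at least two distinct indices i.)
Roots: {-4, -1}

Each tropical root is a break point of the lower envelope of the lines y = a_i + i · x (there are 3 lines, with slopes 0, 1, ..., 2). Only the lines that attain the minimum somewhere contribute to roots; other lines are dominated. Here the surviving (envelope) indices are i = 2, i = 1, i = 0.
Intersections between consecutive envelope lines give the roots: for adjacent envelope indices i < j the intersection is x = (a_i − a_j) / (j − i). Reading off the sorted break points: {-4, -1}.
Verification: at each break x_0, at least two indices attain the minimum of min_i(a_i + i · x_0).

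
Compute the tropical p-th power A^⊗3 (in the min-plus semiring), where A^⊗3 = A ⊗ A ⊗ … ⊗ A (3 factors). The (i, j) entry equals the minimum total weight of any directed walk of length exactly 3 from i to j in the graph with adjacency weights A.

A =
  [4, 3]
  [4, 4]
A^⊗3 =
  [11, 10]
  [11, 11]

Each entry (A^⊗3)_ij equals the minimum over all length-3 walks i = v_0 → v_1 → … → v_3 = j of Σ_t A[v_t][v_{t+1}]. For example, for (i, j) = (0, 1) we minimise over 4 possible intermediate vertex sequences; the minimum is 10, attained along the walk 0 → 1 → 0 → 1.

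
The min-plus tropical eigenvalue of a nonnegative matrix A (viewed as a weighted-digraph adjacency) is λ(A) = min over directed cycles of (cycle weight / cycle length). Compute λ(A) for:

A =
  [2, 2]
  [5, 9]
λ(A) = 2

Enumerate directed cycles and compute their means (weight / length). Sample:
  cycle 0 → 0: weight = 2, length = 1, mean = 2/1 ≈ 2.000
  cycle 1 → 1: weight = 9, length = 1, mean = 9/1 ≈ 9.000
  cycle 0 → 1 → 0: weight = 7, length = 2, mean = 7/2 ≈ 3.500
  cycle 1 → 0 → 1: weight = 7, length = 2, mean = 7/2 ≈ 3.500
Minimum mean = 2.000, attained e.g. along the cycle 0 → 0 with weight 2 and length 1. So λ(A) = 2/1 = 2.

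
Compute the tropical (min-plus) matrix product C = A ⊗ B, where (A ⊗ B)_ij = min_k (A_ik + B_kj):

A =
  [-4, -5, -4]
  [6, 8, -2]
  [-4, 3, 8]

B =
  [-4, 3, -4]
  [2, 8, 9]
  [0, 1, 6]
A ⊗ B =
  [-8, -3, -8]
  [-2, -1, 2]
  [-8, -1, -8]

Apply the min-plus product entry-by-entry:
  C[0][0] = min over k of (A[0][0] + B[0][0] = -4 + -4 = -8, A[0][1] + B[1][0] = -5 + 2 = -3, A[0][2] + B[2][0] = -4 + 0 = -4) = -8 (attained at k = 0)
  C[0][1] = min over k of (A[0][0] + B[0][1] = -4 + 3 = -1, A[0][1] + B[1][1] = -5 + 8 = 3, A[0][2] + B[2][1] = -4 + 1 = -3) = -3 (attained at k = 2)
  C[0][2] = min over k of (A[0][0] + B[0][2] = -4 + -4 = -8, A[0][1] + B[1][2] = -5 + 9 = 4, A[0][2] + B[2][2] = -4 + 6 = 2) = -8 (attained at k = 0)
  C[1][0] = min over k of (A[1][0] + B[0][0] = 6 + -4 = 2, A[1][1] + B[1][0] = 8 + 2 = 10, A[1][2] + B[2][0] = -2 + 0 = -2) = -2 (attained at k = 2)
  C[1][1] = min over k of (A[1][0] + B[0][1] = 6 + 3 = 9, A[1][1] + B[1][1] = 8 + 8 = 16, A[1][2] + B[2][1] = -2 + 1 = -1) = -1 (attained at k = 2)
  C[1][2] = min over k of (A[1][0] + B[0][2] = 6 + -4 = 2, A[1][1] + B[1][2] = 8 + 9 = 17, A[1][2] + B[2][2] = -2 + 6 = 4) = 2 (attained at k = 0)
  C[2][0] = min over k of (A[2][0] + B[0][0] = -4 + -4 = -8, A[2][1] + B[1][0] = 3 + 2 = 5, A[2][2] + B[2][0] = 8 + 0 = 8) = -8 (attained at k = 0)
  C[2][1] = min over k of (A[2][0] + B[0][1] = -4 + 3 = -1, A[2][1] + B[1][1] = 3 + 8 = 11, A[2][2] + B[2][1] = 8 + 1 = 9) = -1 (attained at k = 0)
  C[2][2] = min over k of (A[2][0] + B[0][2] = -4 + -4 = -8, A[2][1] + B[1][2] = 3 + 9 = 12, A[2][2] + B[2][2] = 8 + 6 = 14) = -8 (attained at k = 0)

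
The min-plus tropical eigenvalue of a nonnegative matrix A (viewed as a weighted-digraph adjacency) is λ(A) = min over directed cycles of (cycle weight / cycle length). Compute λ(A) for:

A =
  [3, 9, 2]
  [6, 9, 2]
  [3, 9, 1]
λ(A) = 1

Enumerate directed cycles and compute their means (weight / length). Sample:
  cycle 0 → 0: weight = 3, length = 1, mean = 3/1 ≈ 3.000
  cycle 1 → 1: weight = 9, length = 1, mean = 9/1 ≈ 9.000
  cycle 2 → 2: weight = 1, length = 1, mean = 1/1 ≈ 1.000
  cycle 0 → 1 → 0: weight = 15, length = 2, mean = 15/2 ≈ 7.500
  cycle 0 → 2 → 0: weight = 5, length = 2, mean = 5/2 ≈ 2.500
  cycle 1 → 0 → 1: weight = 15, length = 2, mean = 15/2 ≈ 7.500
Minimum mean = 1.000, attained e.g. along the cycle 2 → 2 with weight 1 and length 1. So λ(A) = 1/1 = 1.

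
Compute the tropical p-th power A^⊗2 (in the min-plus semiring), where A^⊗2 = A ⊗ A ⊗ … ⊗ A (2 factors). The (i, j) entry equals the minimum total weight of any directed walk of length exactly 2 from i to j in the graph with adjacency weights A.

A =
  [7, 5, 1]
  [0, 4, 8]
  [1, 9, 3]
A^⊗2 =
  [2, 9, 4]
  [4, 5, 1]
  [4, 6, 2]

Each entry (A^⊗2)_ij equals the minimum over all length-2 walks i = v_0 → v_1 → … → v_2 = j of Σ_t A[v_t][v_{t+1}]. For example, for (i, j) = (0, 2) we minimise over 3 possible intermediate vertex sequences; the minimum is 4, attained along the walk 0 → 2 → 2.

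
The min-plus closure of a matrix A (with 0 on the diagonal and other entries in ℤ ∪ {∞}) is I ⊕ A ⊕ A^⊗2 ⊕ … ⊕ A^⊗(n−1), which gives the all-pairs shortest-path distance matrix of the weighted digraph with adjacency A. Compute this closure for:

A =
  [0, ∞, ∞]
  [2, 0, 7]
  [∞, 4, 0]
Closure =
  [0, ∞, ∞]
  [2, 0, 7]
  [6, 4, 0]

This is the Floyd-Warshall all-pairs shortest-path computation. For each intermediate vertex k = 0, 1, …, 2, update dist[i][j] ← min(dist[i][j], dist[i][k] + dist[k][j]). The final matrix gives, for each (i, j), the minimum total weight of any directed path from i to j (possibly empty when i = j).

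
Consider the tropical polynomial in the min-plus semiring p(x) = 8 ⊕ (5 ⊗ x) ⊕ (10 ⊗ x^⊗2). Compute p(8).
p(8) = 8

A tropical monomial a ⊗ x^⊗i evaluates to a + i · x. Evaluating each term at x = 8:
  Term 0 contributes 8 + 0 · 8 = 8
  Term 1 contributes 5 + 1 · 8 = 13
  Term 2 contributes 10 + 2 · 8 = 26
p(8) = ⊕ of these = min[8, 13, 26] = 8.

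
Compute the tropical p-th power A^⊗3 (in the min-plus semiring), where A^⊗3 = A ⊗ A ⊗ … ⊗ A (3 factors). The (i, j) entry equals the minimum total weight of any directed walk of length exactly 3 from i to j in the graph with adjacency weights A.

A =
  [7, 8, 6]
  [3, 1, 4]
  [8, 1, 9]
A^⊗3 =
  [10, 8, 11]
  [5, 3, 6]
  [5, 3, 6]

Each entry (A^⊗3)_ij equals the minimum over all length-3 walks i = v_0 → v_1 → … → v_3 = j of Σ_t A[v_t][v_{t+1}]. For example, for (i, j) = (0, 2) we minimise over 9 possible intermediate vertex sequences; the minimum is 11, attained along the walk 0 → 2 → 1 → 2.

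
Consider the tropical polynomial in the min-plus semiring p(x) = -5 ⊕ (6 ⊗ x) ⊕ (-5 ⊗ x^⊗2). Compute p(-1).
p(-1) = -7

A tropical monomial a ⊗ x^⊗i evaluates to a + i · x. Evaluating each term at x = -1:
  Term 0 contributes -5 + 0 · -1 = -5
  Term 1 contributes 6 + 1 · -1 = 5
  Term 2 contributes -5 + 2 · -1 = -7
p(-1) = ⊕ of these = min[-5, 5, -7] = -7.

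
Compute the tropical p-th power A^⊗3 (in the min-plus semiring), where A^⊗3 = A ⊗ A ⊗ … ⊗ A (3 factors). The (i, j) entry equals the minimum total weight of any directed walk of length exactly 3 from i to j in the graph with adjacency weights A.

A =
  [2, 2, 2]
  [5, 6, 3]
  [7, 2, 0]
A^⊗3 =
  [6, 4, 2]
  [9, 5, 3]
  [7, 2, 0]

Each entry (A^⊗3)_ij equals the minimum over all length-3 walks i = v_0 → v_1 → … → v_3 = j of Σ_t A[v_t][v_{t+1}]. For example, for (i, j) = (0, 2) we minimise over 9 possible intermediate vertex sequences; the minimum is 2, attained along the walk 0 → 2 → 2 → 2.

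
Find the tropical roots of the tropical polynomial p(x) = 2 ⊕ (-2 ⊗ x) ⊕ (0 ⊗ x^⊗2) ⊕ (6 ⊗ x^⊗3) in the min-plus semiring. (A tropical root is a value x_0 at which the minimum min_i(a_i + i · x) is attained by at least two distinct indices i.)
Roots: {-6, -2, 4}

Each tropical root is a break point of the lower envelope of the lines y = a_i + i · x (there are 4 lines, with slopes 0, 1, ..., 3). Only the lines that attain the minimum somewhere contribute to roots; other lines are dominated. Here the surviving (envelope) indices are i = 3, i = 2, i = 1, i = 0.
Intersections between consecutive envelope lines give the roots: for adjacent envelope indices i < j the intersection is x = (a_i − a_j) / (j − i). Reading off the sorted break points: {-6, -2, 4}.
Verification: at each break x_0, at least two indices attain the minimum of min_i(a_i + i · x_0).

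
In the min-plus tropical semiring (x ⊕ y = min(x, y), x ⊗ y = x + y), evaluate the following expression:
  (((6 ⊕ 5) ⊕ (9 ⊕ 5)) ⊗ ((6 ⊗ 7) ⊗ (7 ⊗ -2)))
(((6 ⊕ 5) ⊕ (9 ⊕ 5)) ⊗ ((6 ⊗ 7) ⊗ (7 ⊗ -2))) = 23

Expand innermost to outermost. Recall ⊕ takes the minimum of its arguments and ⊗ takes their sum. Working out the expression (((6 ⊕ 5) ⊕ (9 ⊕ 5)) ⊗ ((6 ⊗ 7) ⊗ (7 ⊗ -2))) gives 23.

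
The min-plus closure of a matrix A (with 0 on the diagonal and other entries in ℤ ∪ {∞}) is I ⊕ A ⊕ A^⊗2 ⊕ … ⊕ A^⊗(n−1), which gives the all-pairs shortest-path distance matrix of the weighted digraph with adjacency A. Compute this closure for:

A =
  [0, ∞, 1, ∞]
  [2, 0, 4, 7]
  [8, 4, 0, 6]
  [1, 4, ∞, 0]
Closure =
  [0, 5, 1, 7]
  [2, 0, 3, 7]
  [6, 4, 0, 6]
  [1, 4, 2, 0]

This is the Floyd-Warshall all-pairs shortest-path computation. For each intermediate vertex k = 0, 1, …, 3, update dist[i][j] ← min(dist[i][j], dist[i][k] + dist[k][j]). The final matrix gives, for each (i, j), the minimum total weight of any directed path from i to j (possibly empty when i = j).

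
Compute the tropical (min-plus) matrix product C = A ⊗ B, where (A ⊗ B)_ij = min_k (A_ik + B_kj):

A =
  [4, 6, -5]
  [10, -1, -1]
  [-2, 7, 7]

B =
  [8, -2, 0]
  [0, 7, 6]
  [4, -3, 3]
A ⊗ B =
  [-1, -8, -2]
  [-1, -4, 2]
  [6, -4, -2]

Apply the min-plus product entry-by-entry:
  C[0][0] = min over k of (A[0][0] + B[0][0] = 4 + 8 = 12, A[0][1] + B[1][0] = 6 + 0 = 6, A[0][2] + B[2][0] = -5 + 4 = -1) = -1 (attained at k = 2)
  C[0][1] = min over k of (A[0][0] + B[0][1] = 4 + -2 = 2, A[0][1] + B[1][1] = 6 + 7 = 13, A[0][2] + B[2][1] = -5 + -3 = -8) = -8 (attained at k = 2)
  C[0][2] = min over k of (A[0][0] + B[0][2] = 4 + 0 = 4, A[0][1] + B[1][2] = 6 + 6 = 12, A[0][2] + B[2][2] = -5 + 3 = -2) = -2 (attained at k = 2)
  C[1][0] = min over k of (A[1][0] + B[0][0] = 10 + 8 = 18, A[1][1] + B[1][0] = -1 + 0 = -1, A[1][2] + B[2][0] = -1 + 4 = 3) = -1 (attained at k = 1)
  C[1][1] = min over k of (A[1][0] + B[0][1] = 10 + -2 = 8, A[1][1] + B[1][1] = -1 + 7 = 6, A[1][2] + B[2][1] = -1 + -3 = -4) = -4 (attained at k = 2)
  C[1][2] = min over k of (A[1][0] + B[0][2] = 10 + 0 = 10, A[1][1] + B[1][2] = -1 + 6 = 5, A[1][2] + B[2][2] = -1 + 3 = 2) = 2 (attained at k = 2)
  C[2][0] = min over k of (A[2][0] + B[0][0] = -2 + 8 = 6, A[2][1] + B[1][0] = 7 + 0 = 7, A[2][2] + B[2][0] = 7 + 4 = 11) = 6 (attained at k = 0)
  C[2][1] = min over k of (A[2][0] + B[0][1] = -2 + -2 = -4, A[2][1] + B[1][1] = 7 + 7 = 14, A[2][2] + B[2][1] = 7 + -3 = 4) = -4 (attained at k = 0)
  C[2][2] = min over k of (A[2][0] + B[0][2] = -2 + 0 = -2, A[2][1] + B[1][2] = 7 + 6 = 13, A[2][2] + B[2][2] = 7 + 3 = 10) = -2 (attained at k = 0)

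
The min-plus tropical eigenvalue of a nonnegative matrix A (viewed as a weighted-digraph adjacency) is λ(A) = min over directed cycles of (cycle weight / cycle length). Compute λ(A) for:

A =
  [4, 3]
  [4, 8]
λ(A) = 7/2

Enumerate directed cycles and compute their means (weight / length). Sample:
  cycle 0 → 0: weight = 4, length = 1, mean = 4/1 ≈ 4.000
  cycle 1 → 1: weight = 8, length = 1, mean = 8/1 ≈ 8.000
  cycle 0 → 1 → 0: weight = 7, length = 2, mean = 7/2 ≈ 3.500
  cycle 1 → 0 → 1: weight = 7, length = 2, mean = 7/2 ≈ 3.500
Minimum mean = 3.500, attained e.g. along the cycle 0 → 1 → 0 with weight 7 and length 2. So λ(A) = 7/2 = 7/2.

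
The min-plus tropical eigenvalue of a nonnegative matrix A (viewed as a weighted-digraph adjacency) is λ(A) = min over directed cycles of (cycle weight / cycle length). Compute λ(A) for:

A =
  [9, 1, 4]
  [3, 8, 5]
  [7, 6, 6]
λ(A) = 2

Enumerate directed cycles and compute their means (weight / length). Sample:
  cycle 0 → 0: weight = 9, length = 1, mean = 9/1 ≈ 9.000
  cycle 1 → 1: weight = 8, length = 1, mean = 8/1 ≈ 8.000
  cycle 2 → 2: weight = 6, length = 1, mean = 6/1 ≈ 6.000
  cycle 0 → 1 → 0: weight = 4, length = 2, mean = 4/2 ≈ 2.000
  cycle 0 → 2 → 0: weight = 11, length = 2, mean = 11/2 ≈ 5.500
  cycle 1 → 0 → 1: weight = 4, length = 2, mean = 4/2 ≈ 2.000
Minimum mean = 2.000, attained e.g. along the cycle 0 → 1 → 0 with weight 4 and length 2. So λ(A) = 4/2 = 2.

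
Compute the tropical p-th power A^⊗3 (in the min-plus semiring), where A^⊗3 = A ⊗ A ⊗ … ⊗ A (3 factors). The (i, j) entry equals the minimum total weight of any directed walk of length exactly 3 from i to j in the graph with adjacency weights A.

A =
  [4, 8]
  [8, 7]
A^⊗3 =
  [12, 16]
  [16, 20]

Each entry (A^⊗3)_ij equals the minimum over all length-3 walks i = v_0 → v_1 → … → v_3 = j of Σ_t A[v_t][v_{t+1}]. For example, for (i, j) = (0, 1) we minimise over 4 possible intermediate vertex sequences; the minimum is 16, attained along the walk 0 → 0 → 0 → 1.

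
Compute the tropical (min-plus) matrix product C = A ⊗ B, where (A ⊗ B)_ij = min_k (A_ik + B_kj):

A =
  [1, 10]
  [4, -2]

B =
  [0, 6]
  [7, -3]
A ⊗ B =
  [1, 7]
  [4, -5]

Apply the min-plus product entry-by-entry:
  C[0][0] = min over k of (A[0][0] + B[0][0] = 1 + 0 = 1, A[0][1] + B[1][0] = 10 + 7 = 17) = 1 (attained at k = 0)
  C[0][1] = min over k of (A[0][0] + B[0][1] = 1 + 6 = 7, A[0][1] + B[1][1] = 10 + -3 = 7) = 7 (attained at k = 0)
  C[1][0] = min over k of (A[1][0] + B[0][0] = 4 + 0 = 4, A[1][1] + B[1][0] = -2 + 7 = 5) = 4 (attained at k = 0)
  C[1][1] = min over k of (A[1][0] + B[0][1] = 4 + 6 = 10, A[1][1] + B[1][1] = -2 + -3 = -5) = -5 (attained at k = 1)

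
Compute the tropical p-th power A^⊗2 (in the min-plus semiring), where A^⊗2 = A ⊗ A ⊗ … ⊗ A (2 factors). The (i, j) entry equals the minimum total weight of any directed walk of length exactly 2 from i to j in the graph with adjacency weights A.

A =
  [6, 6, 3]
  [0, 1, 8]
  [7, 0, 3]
A^⊗2 =
  [6, 3, 6]
  [1, 2, 3]
  [0, 1, 6]

Each entry (A^⊗2)_ij equals the minimum over all length-2 walks i = v_0 → v_1 → … → v_2 = j of Σ_t A[v_t][v_{t+1}]. For example, for (i, j) = (0, 2) we minimise over 3 possible intermediate vertex sequences; the minimum is 6, attained along the walk 0 → 2 → 2.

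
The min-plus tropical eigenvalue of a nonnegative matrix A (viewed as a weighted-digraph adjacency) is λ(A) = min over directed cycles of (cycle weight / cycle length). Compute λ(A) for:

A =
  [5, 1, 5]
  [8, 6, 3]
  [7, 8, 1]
λ(A) = 1

Enumerate directed cycles and compute their means (weight / length). Sample:
  cycle 0 → 0: weight = 5, length = 1, mean = 5/1 ≈ 5.000
  cycle 1 → 1: weight = 6, length = 1, mean = 6/1 ≈ 6.000
  cycle 2 → 2: weight = 1, length = 1, mean = 1/1 ≈ 1.000
  cycle 0 → 1 → 0: weight = 9, length = 2, mean = 9/2 ≈ 4.500
  cycle 0 → 2 → 0: weight = 12, length = 2, mean = 12/2 ≈ 6.000
  cycle 1 → 0 → 1: weight = 9, length = 2, mean = 9/2 ≈ 4.500
Minimum mean = 1.000, attained e.g. along the cycle 2 → 2 with weight 1 and length 1. So λ(A) = 1/1 = 1.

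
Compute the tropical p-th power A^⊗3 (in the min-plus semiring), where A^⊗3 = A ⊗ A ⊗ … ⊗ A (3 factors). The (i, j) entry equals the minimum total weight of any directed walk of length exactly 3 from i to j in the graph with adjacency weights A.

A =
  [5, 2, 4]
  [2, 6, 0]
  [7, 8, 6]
A^⊗3 =
  [9, 6, 7]
  [6, 9, 4]
  [11, 12, 9]

Each entry (A^⊗3)_ij equals the minimum over all length-3 walks i = v_0 → v_1 → … → v_3 = j of Σ_t A[v_t][v_{t+1}]. For example, for (i, j) = (0, 2) we minimise over 9 possible intermediate vertex sequences; the minimum is 7, attained along the walk 0 → 0 → 1 → 2.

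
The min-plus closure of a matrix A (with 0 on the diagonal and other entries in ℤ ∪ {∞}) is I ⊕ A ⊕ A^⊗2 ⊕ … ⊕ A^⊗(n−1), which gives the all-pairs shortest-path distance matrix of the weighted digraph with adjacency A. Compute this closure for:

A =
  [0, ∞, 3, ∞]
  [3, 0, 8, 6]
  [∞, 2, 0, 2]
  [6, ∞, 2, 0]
Closure =
  [0, 5, 3, 5]
  [3, 0, 6, 6]
  [5, 2, 0, 2]
  [6, 4, 2, 0]

This is the Floyd-Warshall all-pairs shortest-path computation. For each intermediate vertex k = 0, 1, …, 3, update dist[i][j] ← min(dist[i][j], dist[i][k] + dist[k][j]). The final matrix gives, for each (i, j), the minimum total weight of any directed path from i to j (possibly empty when i = j).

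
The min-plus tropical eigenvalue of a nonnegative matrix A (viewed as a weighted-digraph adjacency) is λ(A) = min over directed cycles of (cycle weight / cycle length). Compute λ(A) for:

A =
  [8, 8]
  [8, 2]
λ(A) = 2

Enumerate directed cycles and compute their means (weight / length). Sample:
  cycle 0 → 0: weight = 8, length = 1, mean = 8/1 ≈ 8.000
  cycle 1 → 1: weight = 2, length = 1, mean = 2/1 ≈ 2.000
  cycle 0 → 1 → 0: weight = 16, length = 2, mean = 16/2 ≈ 8.000
  cycle 1 → 0 → 1: weight = 16, length = 2, mean = 16/2 ≈ 8.000
Minimum mean = 2.000, attained e.g. along the cycle 1 → 1 with weight 2 and length 1. So λ(A) = 2/1 = 2.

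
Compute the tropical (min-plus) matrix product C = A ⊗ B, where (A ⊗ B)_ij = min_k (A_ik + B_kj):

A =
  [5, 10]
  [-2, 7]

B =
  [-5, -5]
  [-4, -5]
A ⊗ B =
  [0, 0]
  [-7, -7]

Apply the min-plus product entry-by-entry:
  C[0][0] = min over k of (A[0][0] + B[0][0] = 5 + -5 = 0, A[0][1] + B[1][0] = 10 + -4 = 6) = 0 (attained at k = 0)
  C[0][1] = min over k of (A[0][0] + B[0][1] = 5 + -5 = 0, A[0][1] + B[1][1] = 10 + -5 = 5) = 0 (attained at k = 0)
  C[1][0] = min over k of (A[1][0] + B[0][0] = -2 + -5 = -7, A[1][1] + B[1][0] = 7 + -4 = 3) = -7 (attained at k = 0)
  C[1][1] = min over k of (A[1][0] + B[0][1] = -2 + -5 = -7, A[1][1] + B[1][1] = 7 + -5 = 2) = -7 (attained at k = 0)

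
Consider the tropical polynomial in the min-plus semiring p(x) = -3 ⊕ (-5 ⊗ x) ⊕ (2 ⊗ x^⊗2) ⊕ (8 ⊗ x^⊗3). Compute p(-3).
p(-3) = -8

A tropical monomial a ⊗ x^⊗i evaluates to a + i · x. Evaluating each term at x = -3:
  Term 0 contributes -3 + 0 · -3 = -3
  Term 1 contributes -5 + 1 · -3 = -8
  Term 2 contributes 2 + 2 · -3 = -4
  Term 3 contributes 8 + 3 · -3 = -1
p(-3) = ⊕ of these = min[-3, -8, -4, -1] = -8.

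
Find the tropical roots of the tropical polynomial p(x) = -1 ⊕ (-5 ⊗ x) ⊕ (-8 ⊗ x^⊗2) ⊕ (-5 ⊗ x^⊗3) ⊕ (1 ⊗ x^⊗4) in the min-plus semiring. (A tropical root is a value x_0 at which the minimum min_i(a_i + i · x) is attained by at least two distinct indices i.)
Roots: {-6, -3, 3, 4}

Each tropical root is a break point of the lower envelope of the lines y = a_i + i · x (there are 5 lines, with slopes 0, 1, ..., 4). Only the lines that attain the minimum somewhere contribute to roots; other lines are dominated. Here the surviving (envelope) indices are i = 4, i = 3, i = 2, i = 1, i = 0.
Intersections between consecutive envelope lines give the roots: for adjacent envelope indices i < j the intersection is x = (a_i − a_j) / (j − i). Reading off the sorted break points: {-6, -3, 3, 4}.
Verification: at each break x_0, at least two indices attain the minimum of min_i(a_i + i · x_0).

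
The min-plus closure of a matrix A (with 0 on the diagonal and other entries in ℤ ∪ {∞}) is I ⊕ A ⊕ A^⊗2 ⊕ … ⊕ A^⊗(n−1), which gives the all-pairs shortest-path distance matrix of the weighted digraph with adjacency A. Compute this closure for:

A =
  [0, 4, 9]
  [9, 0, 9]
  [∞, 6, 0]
Closure =
  [0, 4, 9]
  [9, 0, 9]
  [15, 6, 0]

This is the Floyd-Warshall all-pairs shortest-path computation. For each intermediate vertex k = 0, 1, …, 2, update dist[i][j] ← min(dist[i][j], dist[i][k] + dist[k][j]). The final matrix gives, for each (i, j), the minimum total weight of any directed path from i to j (possibly empty when i = j).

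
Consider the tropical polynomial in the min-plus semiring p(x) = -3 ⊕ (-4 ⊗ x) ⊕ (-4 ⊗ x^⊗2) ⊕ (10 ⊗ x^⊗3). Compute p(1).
p(1) = -3

A tropical monomial a ⊗ x^⊗i evaluates to a + i · x. Evaluating each term at x = 1:
  Term 0 contributes -3 + 0 · 1 = -3
  Term 1 contributes -4 + 1 · 1 = -3
  Term 2 contributes -4 + 2 · 1 = -2
  Term 3 contributes 10 + 3 · 1 = 13
p(1) = ⊕ of these = min[-3, -3, -2, 13] = -3.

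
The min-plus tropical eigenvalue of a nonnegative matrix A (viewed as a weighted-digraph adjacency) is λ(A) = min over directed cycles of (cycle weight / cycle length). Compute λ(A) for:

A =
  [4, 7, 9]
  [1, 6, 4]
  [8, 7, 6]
λ(A) = 4

Enumerate directed cycles and compute their means (weight / length). Sample:
  cycle 0 → 0: weight = 4, length = 1, mean = 4/1 ≈ 4.000
  cycle 1 → 1: weight = 6, length = 1, mean = 6/1 ≈ 6.000
  cycle 2 → 2: weight = 6, length = 1, mean = 6/1 ≈ 6.000
  cycle 0 → 1 → 0: weight = 8, length = 2, mean = 8/2 ≈ 4.000
  cycle 0 → 2 → 0: weight = 17, length = 2, mean = 17/2 ≈ 8.500
  cycle 1 → 0 → 1: weight = 8, length = 2, mean = 8/2 ≈ 4.000
Minimum mean = 4.000, attained e.g. along the cycle 0 → 0 with weight 4 and length 1. So λ(A) = 4/1 = 4.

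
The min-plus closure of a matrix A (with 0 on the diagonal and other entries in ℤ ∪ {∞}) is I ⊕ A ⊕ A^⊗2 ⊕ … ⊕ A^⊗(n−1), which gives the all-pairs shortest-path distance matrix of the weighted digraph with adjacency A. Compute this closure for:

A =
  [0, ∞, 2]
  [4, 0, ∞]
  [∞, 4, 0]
Closure =
  [0, 6, 2]
  [4, 0, 6]
  [8, 4, 0]

This is the Floyd-Warshall all-pairs shortest-path computation. For each intermediate vertex k = 0, 1, …, 2, update dist[i][j] ← min(dist[i][j], dist[i][k] + dist[k][j]). The final matrix gives, for each (i, j), the minimum total weight of any directed path from i to j (possibly empty when i = j).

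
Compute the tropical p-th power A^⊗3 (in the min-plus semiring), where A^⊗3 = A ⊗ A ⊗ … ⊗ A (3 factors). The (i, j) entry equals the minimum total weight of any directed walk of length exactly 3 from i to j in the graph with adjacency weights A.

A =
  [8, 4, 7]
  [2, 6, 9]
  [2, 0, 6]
A^⊗3 =
  [9, 10, 13]
  [8, 9, 15]
  [8, 6, 9]

Each entry (A^⊗3)_ij equals the minimum over all length-3 walks i = v_0 → v_1 → … → v_3 = j of Σ_t A[v_t][v_{t+1}]. For example, for (i, j) = (0, 2) we minimise over 9 possible intermediate vertex sequences; the minimum is 13, attained along the walk 0 → 1 → 0 → 2.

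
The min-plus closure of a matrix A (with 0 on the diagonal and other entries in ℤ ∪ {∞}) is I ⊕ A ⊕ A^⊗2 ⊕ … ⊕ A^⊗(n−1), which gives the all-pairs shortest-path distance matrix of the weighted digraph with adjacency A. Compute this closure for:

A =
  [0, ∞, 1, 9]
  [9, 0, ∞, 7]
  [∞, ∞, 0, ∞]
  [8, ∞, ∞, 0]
Closure =
  [0, ∞, 1, 9]
  [9, 0, 10, 7]
  [∞, ∞, 0, ∞]
  [8, ∞, 9, 0]

This is the Floyd-Warshall all-pairs shortest-path computation. For each intermediate vertex k = 0, 1, …, 3, update dist[i][j] ← min(dist[i][j], dist[i][k] + dist[k][j]). The final matrix gives, for each (i, j), the minimum total weight of any directed path from i to j (possibly empty when i = j).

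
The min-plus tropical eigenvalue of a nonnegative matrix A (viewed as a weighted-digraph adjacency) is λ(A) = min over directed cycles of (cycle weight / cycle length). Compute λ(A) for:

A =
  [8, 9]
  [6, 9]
λ(A) = 15/2

Enumerate directed cycles and compute their means (weight / length). Sample:
  cycle 0 → 0: weight = 8, length = 1, mean = 8/1 ≈ 8.000
  cycle 1 → 1: weight = 9, length = 1, mean = 9/1 ≈ 9.000
  cycle 0 → 1 → 0: weight = 15, length = 2, mean = 15/2 ≈ 7.500
  cycle 1 → 0 → 1: weight = 15, length = 2, mean = 15/2 ≈ 7.500
Minimum mean = 7.500, attained e.g. along the cycle 0 → 1 → 0 with weight 15 and length 2. So λ(A) = 15/2 = 15/2.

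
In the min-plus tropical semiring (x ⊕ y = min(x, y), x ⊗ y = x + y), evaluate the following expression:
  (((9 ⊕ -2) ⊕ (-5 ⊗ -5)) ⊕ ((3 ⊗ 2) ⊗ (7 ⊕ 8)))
(((9 ⊕ -2) ⊕ (-5 ⊗ -5)) ⊕ ((3 ⊗ 2) ⊗ (7 ⊕ 8))) = -10

Expand innermost to outermost. Recall ⊕ takes the minimum of its arguments and ⊗ takes their sum. Working out the expression (((9 ⊕ -2) ⊕ (-5 ⊗ -5)) ⊕ ((3 ⊗ 2) ⊗ (7 ⊕ 8))) gives -10.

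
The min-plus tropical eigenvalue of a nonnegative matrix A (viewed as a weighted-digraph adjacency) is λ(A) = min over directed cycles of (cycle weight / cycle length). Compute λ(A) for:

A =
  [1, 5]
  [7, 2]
λ(A) = 1

Enumerate directed cycles and compute their means (weight / length). Sample:
  cycle 0 → 0: weight = 1, length = 1, mean = 1/1 ≈ 1.000
  cycle 1 → 1: weight = 2, length = 1, mean = 2/1 ≈ 2.000
  cycle 0 → 1 → 0: weight = 12, length = 2, mean = 12/2 ≈ 6.000
  cycle 1 → 0 → 1: weight = 12, length = 2, mean = 12/2 ≈ 6.000
Minimum mean = 1.000, attained e.g. along the cycle 0 → 0 with weight 1 and length 1. So λ(A) = 1/1 = 1.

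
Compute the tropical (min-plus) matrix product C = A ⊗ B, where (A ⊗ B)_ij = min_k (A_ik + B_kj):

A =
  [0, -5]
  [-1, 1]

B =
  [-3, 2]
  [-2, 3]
A ⊗ B =
  [-7, -2]
  [-4, 1]

Apply the min-plus product entry-by-entry:
  C[0][0] = min over k of (A[0][0] + B[0][0] = 0 + -3 = -3, A[0][1] + B[1][0] = -5 + -2 = -7) = -7 (attained at k = 1)
  C[0][1] = min over k of (A[0][0] + B[0][1] = 0 + 2 = 2, A[0][1] + B[1][1] = -5 + 3 = -2) = -2 (attained at k = 1)
  C[1][0] = min over k of (A[1][0] + B[0][0] = -1 + -3 = -4, A[1][1] + B[1][0] = 1 + -2 = -1) = -4 (attained at k = 0)
  C[1][1] = min over k of (A[1][0] + B[0][1] = -1 + 2 = 1, A[1][1] + B[1][1] = 1 + 3 = 4) = 1 (attained at k = 0)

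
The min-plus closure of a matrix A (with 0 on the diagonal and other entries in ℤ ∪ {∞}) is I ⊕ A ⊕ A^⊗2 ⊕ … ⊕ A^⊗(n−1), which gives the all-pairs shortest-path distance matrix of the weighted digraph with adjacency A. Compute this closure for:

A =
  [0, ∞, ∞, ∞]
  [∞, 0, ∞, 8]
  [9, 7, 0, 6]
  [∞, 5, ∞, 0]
Closure =
  [0, ∞, ∞, ∞]
  [∞, 0, ∞, 8]
  [9, 7, 0, 6]
  [∞, 5, ∞, 0]

This is the Floyd-Warshall all-pairs shortest-path computation. For each intermediate vertex k = 0, 1, …, 3, update dist[i][j] ← min(dist[i][j], dist[i][k] + dist[k][j]). The final matrix gives, for each (i, j), the minimum total weight of any directed path from i to j (possibly empty when i = j).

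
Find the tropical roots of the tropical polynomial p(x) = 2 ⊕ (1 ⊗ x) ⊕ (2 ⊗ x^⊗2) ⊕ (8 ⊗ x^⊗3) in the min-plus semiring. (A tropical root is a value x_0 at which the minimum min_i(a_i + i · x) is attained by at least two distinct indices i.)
Roots: {-6, -1, 1}

Each tropical root is a break point of the lower envelope of the lines y = a_i + i · x (there are 4 lines, with slopes 0, 1, ..., 3). Only the lines that attain the minimum somewhere contribute to roots; other lines are dominated. Here the surviving (envelope) indices are i = 3, i = 2, i = 1, i = 0.
Intersections between consecutive envelope lines give the roots: for adjacent envelope indices i < j the intersection is x = (a_i − a_j) / (j − i). Reading off the sorted break points: {-6, -1, 1}.
Verification: at each break x_0, at least two indices attain the minimum of min_i(a_i + i · x_0).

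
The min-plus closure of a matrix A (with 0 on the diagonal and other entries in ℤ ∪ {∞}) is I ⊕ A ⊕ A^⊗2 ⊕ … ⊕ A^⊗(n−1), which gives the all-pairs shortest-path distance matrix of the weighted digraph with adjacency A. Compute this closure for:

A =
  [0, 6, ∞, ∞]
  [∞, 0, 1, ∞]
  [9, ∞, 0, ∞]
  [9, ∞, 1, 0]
Closure =
  [0, 6, 7, ∞]
  [10, 0, 1, ∞]
  [9, 15, 0, ∞]
  [9, 15, 1, 0]

This is the Floyd-Warshall all-pairs shortest-path computation. For each intermediate vertex k = 0, 1, …, 3, update dist[i][j] ← min(dist[i][j], dist[i][k] + dist[k][j]). The final matrix gives, for each (i, j), the minimum total weight of any directed path from i to j (possibly empty when i = j).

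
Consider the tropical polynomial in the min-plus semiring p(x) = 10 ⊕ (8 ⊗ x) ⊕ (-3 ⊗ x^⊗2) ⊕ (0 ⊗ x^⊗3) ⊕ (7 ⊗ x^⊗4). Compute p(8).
p(8) = 10

A tropical monomial a ⊗ x^⊗i evaluates to a + i · x. Evaluating each term at x = 8:
  Term 0 contributes 10 + 0 · 8 = 10
  Term 1 contributes 8 + 1 · 8 = 16
  Term 2 contributes -3 + 2 · 8 = 13
  Term 3 contributes 0 + 3 · 8 = 24
  Term 4 contributes 7 + 4 · 8 = 39
p(8) = ⊕ of these = min[10, 16, 13, 24, 39] = 10.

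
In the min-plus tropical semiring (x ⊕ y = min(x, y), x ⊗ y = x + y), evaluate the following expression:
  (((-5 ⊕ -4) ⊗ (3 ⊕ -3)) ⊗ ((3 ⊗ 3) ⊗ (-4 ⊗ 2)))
(((-5 ⊕ -4) ⊗ (3 ⊕ -3)) ⊗ ((3 ⊗ 3) ⊗ (-4 ⊗ 2))) = -4

Expand innermost to outermost. Recall ⊕ takes the minimum of its arguments and ⊗ takes their sum. Working out the expression (((-5 ⊕ -4) ⊗ (3 ⊕ -3)) ⊗ ((3 ⊗ 3) ⊗ (-4 ⊗ 2))) gives -4.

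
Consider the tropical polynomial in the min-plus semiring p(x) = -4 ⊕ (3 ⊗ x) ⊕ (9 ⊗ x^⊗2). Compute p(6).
p(6) = -4

A tropical monomial a ⊗ x^⊗i evaluates to a + i · x. Evaluating each term at x = 6:
  Term 0 contributes -4 + 0 · 6 = -4
  Term 1 contributes 3 + 1 · 6 = 9
  Term 2 contributes 9 + 2 · 6 = 21
p(6) = ⊕ of these = min[-4, 9, 21] = -4.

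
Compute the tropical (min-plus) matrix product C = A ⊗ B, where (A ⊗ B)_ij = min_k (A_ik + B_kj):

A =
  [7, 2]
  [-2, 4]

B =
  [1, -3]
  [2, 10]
A ⊗ B =
  [4, 4]
  [-1, -5]

Apply the min-plus product entry-by-entry:
  C[0][0] = min over k of (A[0][0] + B[0][0] = 7 + 1 = 8, A[0][1] + B[1][0] = 2 + 2 = 4) = 4 (attained at k = 1)
  C[0][1] = min over k of (A[0][0] + B[0][1] = 7 + -3 = 4, A[0][1] + B[1][1] = 2 + 10 = 12) = 4 (attained at k = 0)
  C[1][0] = min over k of (A[1][0] + B[0][0] = -2 + 1 = -1, A[1][1] + B[1][0] = 4 + 2 = 6) = -1 (attained at k = 0)
  C[1][1] = min over k of (A[1][0] + B[0][1] = -2 + -3 = -5, A[1][1] + B[1][1] = 4 + 10 = 14) = -5 (attained at k = 0)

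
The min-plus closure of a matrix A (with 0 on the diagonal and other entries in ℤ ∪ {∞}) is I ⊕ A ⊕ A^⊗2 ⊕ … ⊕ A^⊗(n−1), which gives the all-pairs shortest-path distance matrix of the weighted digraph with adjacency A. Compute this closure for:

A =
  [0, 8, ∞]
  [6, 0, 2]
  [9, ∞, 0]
Closure =
  [0, 8, 10]
  [6, 0, 2]
  [9, 17, 0]

This is the Floyd-Warshall all-pairs shortest-path computation. For each intermediate vertex k = 0, 1, …, 2, update dist[i][j] ← min(dist[i][j], dist[i][k] + dist[k][j]). The final matrix gives, for each (i, j), the minimum total weight of any directed path from i to j (possibly empty when i = j).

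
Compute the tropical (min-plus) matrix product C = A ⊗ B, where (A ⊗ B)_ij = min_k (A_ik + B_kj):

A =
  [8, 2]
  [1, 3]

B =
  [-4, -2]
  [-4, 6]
A ⊗ B =
  [-2, 6]
  [-3, -1]

Apply the min-plus product entry-by-entry:
  C[0][0] = min over k of (A[0][0] + B[0][0] = 8 + -4 = 4, A[0][1] + B[1][0] = 2 + -4 = -2) = -2 (attained at k = 1)
  C[0][1] = min over k of (A[0][0] + B[0][1] = 8 + -2 = 6, A[0][1] + B[1][1] = 2 + 6 = 8) = 6 (attained at k = 0)
  C[1][0] = min over k of (A[1][0] + B[0][0] = 1 + -4 = -3, A[1][1] + B[1][0] = 3 + -4 = -1) = -3 (attained at k = 0)
  C[1][1] = min over k of (A[1][0] + B[0][1] = 1 + -2 = -1, A[1][1] + B[1][1] = 3 + 6 = 9) = -1 (attained at k = 0)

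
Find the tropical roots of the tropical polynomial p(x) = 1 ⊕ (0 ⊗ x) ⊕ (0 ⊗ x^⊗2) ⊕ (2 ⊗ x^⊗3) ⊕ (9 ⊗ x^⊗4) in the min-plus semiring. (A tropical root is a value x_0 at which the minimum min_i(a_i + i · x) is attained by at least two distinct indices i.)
Roots: {-7, -2, 0, 1}

Each tropical root is a break point of the lower envelope of the lines y = a_i + i · x (there are 5 lines, with slopes 0, 1, ..., 4). Only the lines that attain the minimum somewhere contribute to roots; other lines are dominated. Here the surviving (envelope) indices are i = 4, i = 3, i = 2, i = 1, i = 0.
Intersections between consecutive envelope lines give the roots: for adjacent envelope indices i < j the intersection is x = (a_i − a_j) / (j − i). Reading off the sorted break points: {-7, -2, 0, 1}.
Verification: at each break x_0, at least two indices attain the minimum of min_i(a_i + i · x_0).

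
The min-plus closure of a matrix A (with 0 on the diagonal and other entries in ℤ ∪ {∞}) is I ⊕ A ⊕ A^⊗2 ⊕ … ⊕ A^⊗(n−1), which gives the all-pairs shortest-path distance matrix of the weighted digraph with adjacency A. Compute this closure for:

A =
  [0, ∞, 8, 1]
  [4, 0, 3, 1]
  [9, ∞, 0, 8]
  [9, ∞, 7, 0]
Closure =
  [0, ∞, 8, 1]
  [4, 0, 3, 1]
  [9, ∞, 0, 8]
  [9, ∞, 7, 0]

This is the Floyd-Warshall all-pairs shortest-path computation. For each intermediate vertex k = 0, 1, …, 3, update dist[i][j] ← min(dist[i][j], dist[i][k] + dist[k][j]). The final matrix gives, for each (i, j), the minimum total weight of any directed path from i to j (possibly empty when i = j).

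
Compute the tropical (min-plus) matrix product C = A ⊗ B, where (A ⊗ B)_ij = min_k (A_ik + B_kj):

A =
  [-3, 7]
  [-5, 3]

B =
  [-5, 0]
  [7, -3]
A ⊗ B =
  [-8, -3]
  [-10, -5]

Apply the min-plus product entry-by-entry:
  C[0][0] = min over k of (A[0][0] + B[0][0] = -3 + -5 = -8, A[0][1] + B[1][0] = 7 + 7 = 14) = -8 (attained at k = 0)
  C[0][1] = min over k of (A[0][0] + B[0][1] = -3 + 0 = -3, A[0][1] + B[1][1] = 7 + -3 = 4) = -3 (attained at k = 0)
  C[1][0] = min over k of (A[1][0] + B[0][0] = -5 + -5 = -10, A[1][1] + B[1][0] = 3 + 7 = 10) = -10 (attained at k = 0)
  C[1][1] = min over k of (A[1][0] + B[0][1] = -5 + 0 = -5, A[1][1] + B[1][1] = 3 + -3 = 0) = -5 (attained at k = 0)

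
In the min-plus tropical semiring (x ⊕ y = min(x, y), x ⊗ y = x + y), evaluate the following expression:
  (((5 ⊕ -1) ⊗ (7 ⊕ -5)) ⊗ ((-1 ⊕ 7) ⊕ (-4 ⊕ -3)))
(((5 ⊕ -1) ⊗ (7 ⊕ -5)) ⊗ ((-1 ⊕ 7) ⊕ (-4 ⊕ -3))) = -10

Expand innermost to outermost. Recall ⊕ takes the minimum of its arguments and ⊗ takes their sum. Working out the expression (((5 ⊕ -1) ⊗ (7 ⊕ -5)) ⊗ ((-1 ⊕ 7) ⊕ (-4 ⊕ -3))) gives -10.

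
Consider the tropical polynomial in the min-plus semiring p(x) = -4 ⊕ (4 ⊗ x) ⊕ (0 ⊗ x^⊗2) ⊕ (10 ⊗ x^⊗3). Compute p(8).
p(8) = -4

A tropical monomial a ⊗ x^⊗i evaluates to a + i · x. Evaluating each term at x = 8:
  Term 0 contributes -4 + 0 · 8 = -4
  Term 1 contributes 4 + 1 · 8 = 12
  Term 2 contributes 0 + 2 · 8 = 16
  Term 3 contributes 10 + 3 · 8 = 34
p(8) = ⊕ of these = min[-4, 12, 16, 34] = -4.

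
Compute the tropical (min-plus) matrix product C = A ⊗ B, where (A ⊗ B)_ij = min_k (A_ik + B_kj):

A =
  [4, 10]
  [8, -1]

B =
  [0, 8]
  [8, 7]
A ⊗ B =
  [4, 12]
  [7, 6]

Apply the min-plus product entry-by-entry:
  C[0][0] = min over k of (A[0][0] + B[0][0] = 4 + 0 = 4, A[0][1] + B[1][0] = 10 + 8 = 18) = 4 (attained at k = 0)
  C[0][1] = min over k of (A[0][0] + B[0][1] = 4 + 8 = 12, A[0][1] + B[1][1] = 10 + 7 = 17) = 12 (attained at k = 0)
  C[1][0] = min over k of (A[1][0] + B[0][0] = 8 + 0 = 8, A[1][1] + B[1][0] = -1 + 8 = 7) = 7 (attained at k = 1)
  C[1][1] = min over k of (A[1][0] + B[0][1] = 8 + 8 = 16, A[1][1] + B[1][1] = -1 + 7 = 6) = 6 (attained at k = 1)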